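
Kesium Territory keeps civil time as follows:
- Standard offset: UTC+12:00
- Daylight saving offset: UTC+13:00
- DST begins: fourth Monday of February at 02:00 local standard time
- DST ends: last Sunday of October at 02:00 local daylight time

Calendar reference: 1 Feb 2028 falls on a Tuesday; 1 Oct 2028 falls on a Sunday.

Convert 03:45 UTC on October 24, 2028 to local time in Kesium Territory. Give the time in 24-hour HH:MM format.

1 February 2028 is a Tuesday, so the first Monday is February 7 and the fourth is February 28.
1 October 2028 is a Sunday, so Sundays fall on 1, 8, 15, 22, 29; the last is October 29.
At the standard offset (UTC+12:00), 03:45 UTC + 12h = 15:45 Kesium Territory standard time.
Daylight saving runs 28 February – 29 October; the standard-time date in Kesium Territory, October 24, 2028, is inside that window, so Kesium Territory is at UTC+13:00.
03:45 UTC + 13h = 16:45 local.

16:45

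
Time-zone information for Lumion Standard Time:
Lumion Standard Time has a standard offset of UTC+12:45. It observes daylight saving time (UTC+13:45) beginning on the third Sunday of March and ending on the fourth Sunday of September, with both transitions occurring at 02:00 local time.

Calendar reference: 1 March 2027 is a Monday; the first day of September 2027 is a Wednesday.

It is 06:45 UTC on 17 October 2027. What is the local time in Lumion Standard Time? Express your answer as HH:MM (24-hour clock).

19:30

1 March 2027 is a Monday, so the first Sunday is March 7 and the third is March 21.
1 September 2027 is a Wednesday, so the first Sunday is September 5 and the fourth is September 26.
At the standard offset (UTC+12:45), 06:45 UTC + 12h45m = 19:30 Lumion Standard Time standard time.
The standard-time date in Lumion Standard Time, 17 October 2027, does not fall between 21 March and 26 September, so daylight saving is not in effect and Lumion Standard Time is at UTC+12:45.
06:45 UTC + 12h45m = 19:30 local.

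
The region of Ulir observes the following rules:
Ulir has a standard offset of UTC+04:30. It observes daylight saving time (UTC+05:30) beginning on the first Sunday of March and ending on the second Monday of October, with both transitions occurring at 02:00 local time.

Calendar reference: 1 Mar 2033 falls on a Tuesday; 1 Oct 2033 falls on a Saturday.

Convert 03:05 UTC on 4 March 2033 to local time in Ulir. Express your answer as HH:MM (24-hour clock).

07:35

1 March 2033 is a Tuesday, so the first Sunday is March 6.
1 October 2033 is a Saturday, so the first Monday is October 3 and the second is October 10.
At the standard offset (UTC+04:30), 03:05 UTC + 4h30m = 07:35 Ulir standard time.
The standard-time date in Ulir, 4 March 2033, is outside the daylight-saving period (6 March – 10 October), so Ulir is on standard time, UTC+04:30.
03:05 UTC + 4h30m = 07:35 local.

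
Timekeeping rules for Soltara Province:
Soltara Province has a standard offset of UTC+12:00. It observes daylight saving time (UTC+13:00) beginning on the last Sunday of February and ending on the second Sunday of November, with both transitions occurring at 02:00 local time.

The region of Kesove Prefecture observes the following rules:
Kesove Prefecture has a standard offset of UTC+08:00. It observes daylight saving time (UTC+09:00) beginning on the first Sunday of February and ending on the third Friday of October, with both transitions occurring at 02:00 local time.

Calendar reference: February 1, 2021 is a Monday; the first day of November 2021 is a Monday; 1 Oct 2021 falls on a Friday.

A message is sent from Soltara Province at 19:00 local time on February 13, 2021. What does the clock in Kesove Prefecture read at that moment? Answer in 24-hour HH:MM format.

16:00

1 February 2021 is a Monday, so Sundays fall on 7, 14, 21, 28; the last is February 28.
1 November 2021 is a Monday, so the first Sunday is November 7 and the second is November 14.
February 13, 2021 is outside the daylight-saving period (28 February – 14 November), so Soltara Province is on standard time, UTC+12:00.
19:00 Soltara Province − 12h = 07:00 UTC.
1 February 2021 is a Monday, so the first Sunday is February 7.
1 October 2021 is a Friday, so the first Friday is October 1 and the third is October 15.
At the standard offset (UTC+08:00), 07:00 UTC + 8h = 15:00 Kesove Prefecture standard time.
The standard-time date in Kesove Prefecture, February 13, 2021, falls between 7 February and 15 October, so daylight saving is in effect and Kesove Prefecture is at UTC+09:00.
07:00 UTC + 9h = 16:00 Kesove Prefecture.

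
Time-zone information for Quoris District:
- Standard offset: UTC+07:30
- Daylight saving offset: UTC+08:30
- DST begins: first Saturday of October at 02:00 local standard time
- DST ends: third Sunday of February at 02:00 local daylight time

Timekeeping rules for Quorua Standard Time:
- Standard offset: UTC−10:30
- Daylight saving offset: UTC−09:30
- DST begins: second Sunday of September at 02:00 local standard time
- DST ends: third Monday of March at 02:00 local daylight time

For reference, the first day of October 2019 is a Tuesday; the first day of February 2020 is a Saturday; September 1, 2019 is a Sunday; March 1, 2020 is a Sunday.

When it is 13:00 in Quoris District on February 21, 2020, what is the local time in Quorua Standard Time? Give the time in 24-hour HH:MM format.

20:00

1 October 2019 is a Tuesday, so the first Saturday is October 5.
1 February 2020 is a Saturday, so the first Sunday is February 2 and the third is February 16.
Daylight saving runs 5 October 2019 – 16 February 2020; February 21, 2020 is outside that window, so Quoris District is on standard time at UTC+07:30.
13:00 Quoris District − 7h30m = 05:30 UTC.
1 September 2019 is a Sunday, so the first Sunday is September 1 and the second is September 8.
1 March 2020 is a Sunday, so the first Monday is March 2 and the third is March 16.
At the standard offset (UTC−10:30), 05:30 UTC − 10h30m = 19:00 Quorua Standard Time standard time (rolling into the previous day, 20 February 2020).
The standard-time date in Quorua Standard Time, February 20, 2020, lies within the daylight-saving period (8 September 2019 – 16 March 2020), so Quorua Standard Time is on daylight time, UTC−09:30.
05:30 UTC − 9h30m = 20:00 Quorua Standard Time (rolling into the previous day, 20 February 2020).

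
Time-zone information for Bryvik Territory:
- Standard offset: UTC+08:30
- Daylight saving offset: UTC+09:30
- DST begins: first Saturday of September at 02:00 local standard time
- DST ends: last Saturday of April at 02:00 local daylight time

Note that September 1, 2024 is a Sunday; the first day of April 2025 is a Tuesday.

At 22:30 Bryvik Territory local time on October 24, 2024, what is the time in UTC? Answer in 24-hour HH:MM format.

1 September 2024 is a Sunday, so the first Saturday is September 7.
1 April 2025 is a Tuesday, so Saturdays fall on 5, 12, 19, 26; the last is April 26.
Daylight saving runs 7 September 2024 – 26 April 2025; October 24, 2024 is inside that window, so Bryvik Territory is at UTC+09:30.
22:30 local − 9h30m = 13:00 UTC.

13:00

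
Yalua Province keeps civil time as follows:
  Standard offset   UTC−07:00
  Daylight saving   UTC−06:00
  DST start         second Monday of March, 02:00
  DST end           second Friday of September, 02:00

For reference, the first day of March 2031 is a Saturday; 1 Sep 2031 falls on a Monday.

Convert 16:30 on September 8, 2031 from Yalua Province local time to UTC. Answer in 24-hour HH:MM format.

22:30

1 March 2031 is a Saturday, so the first Monday is March 3 and the second is March 10.
1 September 2031 is a Monday, so the first Friday is September 5 and the second is September 12.
September 8, 2031 falls between 10 March and 12 September, so daylight saving is in effect and Yalua Province is at UTC−06:00.
16:30 local + 6h = 22:30 UTC.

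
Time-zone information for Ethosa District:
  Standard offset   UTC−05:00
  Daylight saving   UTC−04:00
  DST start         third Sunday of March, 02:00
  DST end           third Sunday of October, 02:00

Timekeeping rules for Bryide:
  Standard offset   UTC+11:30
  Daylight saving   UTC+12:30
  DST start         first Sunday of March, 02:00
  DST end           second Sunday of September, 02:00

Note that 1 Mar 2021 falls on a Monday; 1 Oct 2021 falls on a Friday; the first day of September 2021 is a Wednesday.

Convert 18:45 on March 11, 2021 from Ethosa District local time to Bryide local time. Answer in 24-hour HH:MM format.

12:15

1 March 2021 is a Monday, so the first Sunday is March 7 and the third is March 21.
1 October 2021 is a Friday, so the first Sunday is October 3 and the third is October 17.
March 11, 2021 does not fall between 21 March and 17 October, so daylight saving is not in effect and Ethosa District is at UTC−05:00.
18:45 Ethosa District + 5h = 23:45 UTC.
1 March 2021 is a Monday, so the first Sunday is March 7.
1 September 2021 is a Wednesday, so the first Sunday is September 5 and the second is September 12.
At the standard offset (UTC+11:30), 23:45 UTC + 11h30m = 11:15 Bryide standard time (rolling into the next day, 12 March 2021).
The standard-time date in Bryide, March 12, 2021, falls between 7 March and 12 September, so daylight saving is in effect and Bryide is at UTC+12:30.
23:45 UTC + 12h30m = 12:15 Bryide (rolling into the next day, 12 March 2021).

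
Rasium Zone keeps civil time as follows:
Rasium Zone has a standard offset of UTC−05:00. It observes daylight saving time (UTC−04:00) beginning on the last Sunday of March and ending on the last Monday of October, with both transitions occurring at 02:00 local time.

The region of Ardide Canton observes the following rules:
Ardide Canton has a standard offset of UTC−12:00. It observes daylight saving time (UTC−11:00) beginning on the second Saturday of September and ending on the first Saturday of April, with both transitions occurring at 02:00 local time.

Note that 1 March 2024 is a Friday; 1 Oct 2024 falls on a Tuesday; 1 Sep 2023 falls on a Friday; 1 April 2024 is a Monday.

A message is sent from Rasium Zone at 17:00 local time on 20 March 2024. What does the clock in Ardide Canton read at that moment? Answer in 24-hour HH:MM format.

11:00

1 March 2024 is a Friday, so Sundays fall on 3, 10, 17, 24, 31; the last is March 31.
1 October 2024 is a Tuesday, so Mondays fall on 7, 14, 21, 28; the last is October 28.
20 March 2024 does not fall between 31 March and 28 October, so daylight saving is not in effect and Rasium Zone is at UTC−05:00.
17:00 Rasium Zone + 5h = 22:00 UTC.
1 September 2023 is a Friday, so the first Saturday is September 2 and the second is September 9.
1 April 2024 is a Monday, so the first Saturday is April 6.
At the standard offset (UTC−12:00), 22:00 UTC − 12h = 10:00 Ardide Canton standard time.
The standard-time date in Ardide Canton, 20 March 2024, lies within the daylight-saving period (9 September 2023 – 6 April 2024), so Ardide Canton is on daylight time, UTC−11:00.
22:00 UTC − 11h = 11:00 Ardide Canton.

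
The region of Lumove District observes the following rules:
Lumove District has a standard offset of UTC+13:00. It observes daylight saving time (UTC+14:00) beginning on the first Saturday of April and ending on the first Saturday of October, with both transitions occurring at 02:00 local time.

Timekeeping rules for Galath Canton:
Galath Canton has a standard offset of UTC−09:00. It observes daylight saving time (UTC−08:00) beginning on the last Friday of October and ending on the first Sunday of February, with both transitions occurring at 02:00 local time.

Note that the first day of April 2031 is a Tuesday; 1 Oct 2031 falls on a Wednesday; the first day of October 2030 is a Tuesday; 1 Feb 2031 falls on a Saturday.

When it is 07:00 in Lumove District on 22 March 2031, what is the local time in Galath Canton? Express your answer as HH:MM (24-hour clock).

1 April 2031 is a Tuesday, so the first Saturday is April 5.
1 October 2031 is a Wednesday, so the first Saturday is October 4.
22 March 2031 is outside the daylight-saving period (5 April – 4 October), so Lumove District is on standard time, UTC+13:00.
07:00 Lumove District − 13h = 18:00 UTC (rolling into the previous day, 21 March 2031).
1 October 2030 is a Tuesday, so Fridays fall on 4, 11, 18, 25; the last is October 25.
1 February 2031 is a Saturday, so the first Sunday is February 2.
At the standard offset (UTC−09:00), 18:00 UTC − 9h = 09:00 Galath Canton standard time.
The standard-time date in Galath Canton, 21 March 2031, is outside the daylight-saving period (25 October 2030 – 2 February 2031), so Galath Canton is on standard time, UTC−09:00.
18:00 UTC − 9h = 09:00 Galath Canton.

09:00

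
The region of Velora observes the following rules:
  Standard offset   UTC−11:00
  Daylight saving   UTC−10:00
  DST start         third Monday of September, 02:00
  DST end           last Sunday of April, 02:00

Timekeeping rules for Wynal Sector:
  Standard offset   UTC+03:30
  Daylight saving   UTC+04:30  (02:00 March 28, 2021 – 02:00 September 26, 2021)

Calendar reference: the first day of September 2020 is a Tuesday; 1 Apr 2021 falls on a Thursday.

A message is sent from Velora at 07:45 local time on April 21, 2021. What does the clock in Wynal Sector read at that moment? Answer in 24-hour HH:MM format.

1 September 2020 is a Tuesday, so the first Monday is September 7 and the third is September 21.
1 April 2021 is a Thursday, so Sundays fall on 4, 11, 18, 25; the last is April 25.
Daylight saving runs 21 September 2020 – 25 April 2021; April 21, 2021 is inside that window, so Velora is at UTC−10:00.
07:45 Velora + 10h = 17:45 UTC.
At the standard offset (UTC+03:30), 17:45 UTC + 3h30m = 21:15 Wynal Sector standard time.
Daylight saving runs 28 March – 26 September; the standard-time date in Wynal Sector, April 21, 2021, is inside that window, so Wynal Sector is at UTC+04:30.
17:45 UTC + 4h30m = 22:15 Wynal Sector.

22:15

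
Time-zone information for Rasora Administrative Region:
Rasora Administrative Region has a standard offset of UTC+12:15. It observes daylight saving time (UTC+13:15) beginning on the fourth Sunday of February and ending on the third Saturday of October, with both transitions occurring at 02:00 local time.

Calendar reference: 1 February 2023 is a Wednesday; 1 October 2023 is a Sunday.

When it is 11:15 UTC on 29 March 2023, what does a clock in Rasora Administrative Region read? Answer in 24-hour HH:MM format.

00:30

1 February 2023 is a Wednesday, so the first Sunday is February 5 and the fourth is February 26.
1 October 2023 is a Sunday, so the first Saturday is October 7 and the third is October 21.
At the standard offset (UTC+12:15), 11:15 UTC + 12h15m = 23:30 Rasora Administrative Region standard time.
The standard-time date in Rasora Administrative Region, 29 March 2023, falls between 26 February and 21 October, so daylight saving is in effect and Rasora Administrative Region is at UTC+13:15.
11:15 UTC + 13h15m = 00:30 local (rolling into the next day, 30 March 2023).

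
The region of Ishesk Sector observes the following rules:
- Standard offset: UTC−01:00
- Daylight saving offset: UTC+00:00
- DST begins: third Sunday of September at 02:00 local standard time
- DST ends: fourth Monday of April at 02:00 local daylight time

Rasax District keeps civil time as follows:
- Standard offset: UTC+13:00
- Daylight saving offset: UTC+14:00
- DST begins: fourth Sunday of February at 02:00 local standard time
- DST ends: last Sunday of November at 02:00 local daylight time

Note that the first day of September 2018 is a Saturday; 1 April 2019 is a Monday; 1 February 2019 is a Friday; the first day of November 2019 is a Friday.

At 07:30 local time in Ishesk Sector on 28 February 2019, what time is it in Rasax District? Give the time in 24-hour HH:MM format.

1 September 2018 is a Saturday, so the first Sunday is September 2 and the third is September 16.
1 April 2019 is a Monday, so the first Monday is April 1 and the fourth is April 22.
Daylight saving runs 16 September 2018 – 22 April 2019; 28 February 2019 is inside that window, so Ishesk Sector is at UTC+00:00.
07:30 Ishesk Sector − 0h = 07:30 UTC.
1 February 2019 is a Friday, so the first Sunday is February 3 and the fourth is February 24.
1 November 2019 is a Friday, so Sundays fall on 3, 10, 17, 24; the last is November 24.
At the standard offset (UTC+13:00), 07:30 UTC + 13h = 20:30 Rasax District standard time.
The standard-time date in Rasax District, 28 February 2019, lies within the daylight-saving period (24 February – 24 November), so Rasax District is on daylight time, UTC+14:00.
07:30 UTC + 14h = 21:30 Rasax District.

21:30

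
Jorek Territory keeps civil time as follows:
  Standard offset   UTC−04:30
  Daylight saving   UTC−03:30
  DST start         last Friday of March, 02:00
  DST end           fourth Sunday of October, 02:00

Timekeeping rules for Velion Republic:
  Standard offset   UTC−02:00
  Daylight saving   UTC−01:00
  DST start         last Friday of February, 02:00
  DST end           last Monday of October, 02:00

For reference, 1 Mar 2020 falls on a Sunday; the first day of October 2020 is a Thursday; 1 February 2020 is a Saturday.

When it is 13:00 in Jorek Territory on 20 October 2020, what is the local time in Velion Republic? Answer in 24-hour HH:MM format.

15:30

1 March 2020 is a Sunday, so Fridays fall on 6, 13, 20, 27; the last is March 27.
1 October 2020 is a Thursday, so the first Sunday is October 4 and the fourth is October 25.
Daylight saving runs 27 March – 25 October; 20 October 2020 is inside that window, so Jorek Territory is at UTC−03:30.
13:00 Jorek Territory + 3h30m = 16:30 UTC.
1 February 2020 is a Saturday, so Fridays fall on 7, 14, 21, 28; the last is February 28.
1 October 2020 is a Thursday, so Mondays fall on 5, 12, 19, 26; the last is October 26.
At the standard offset (UTC−02:00), 16:30 UTC − 2h = 14:30 Velion Republic standard time.
Daylight saving runs 28 February – 26 October; the standard-time date in Velion Republic, 20 October 2020, is inside that window, so Velion Republic is at UTC−01:00.
16:30 UTC − 1h = 15:30 Velion Republic.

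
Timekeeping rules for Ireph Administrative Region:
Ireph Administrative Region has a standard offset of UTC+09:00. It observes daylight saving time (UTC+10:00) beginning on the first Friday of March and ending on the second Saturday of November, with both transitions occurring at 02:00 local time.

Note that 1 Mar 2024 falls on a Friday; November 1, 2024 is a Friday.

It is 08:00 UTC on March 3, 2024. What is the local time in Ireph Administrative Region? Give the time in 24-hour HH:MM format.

1 March 2024 is a Friday, so the first Friday is March 1.
1 November 2024 is a Friday, so the first Saturday is November 2 and the second is November 9.
At the standard offset (UTC+09:00), 08:00 UTC + 9h = 17:00 Ireph Administrative Region standard time.
Daylight saving runs 1 March – 9 November; the standard-time date in Ireph Administrative Region, March 3, 2024, is inside that window, so Ireph Administrative Region is at UTC+10:00.
08:00 UTC + 10h = 18:00 local.

18:00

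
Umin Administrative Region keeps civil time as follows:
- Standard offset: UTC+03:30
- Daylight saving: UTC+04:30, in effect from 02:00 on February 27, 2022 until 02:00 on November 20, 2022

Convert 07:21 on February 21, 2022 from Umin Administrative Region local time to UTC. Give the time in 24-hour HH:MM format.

Daylight saving runs 27 February – 20 November; February 21, 2022 is outside that window, so Umin Administrative Region is on standard time at UTC+03:30.
07:21 local − 3h30m = 03:51 UTC.

03:51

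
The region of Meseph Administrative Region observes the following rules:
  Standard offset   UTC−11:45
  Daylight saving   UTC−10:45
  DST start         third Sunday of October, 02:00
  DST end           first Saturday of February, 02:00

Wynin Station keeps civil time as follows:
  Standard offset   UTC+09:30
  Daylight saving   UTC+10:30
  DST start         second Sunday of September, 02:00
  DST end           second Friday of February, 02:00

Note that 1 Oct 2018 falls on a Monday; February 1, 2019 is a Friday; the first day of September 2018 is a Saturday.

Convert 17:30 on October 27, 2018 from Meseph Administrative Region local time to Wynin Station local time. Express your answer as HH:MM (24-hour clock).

14:45

1 October 2018 is a Monday, so the first Sunday is October 7 and the third is October 21.
1 February 2019 is a Friday, so the first Saturday is February 2.
October 27, 2018 lies within the daylight-saving period (21 October 2018 – 2 February 2019), so Meseph Administrative Region is on daylight time, UTC−10:45.
17:30 Meseph Administrative Region + 10h45m = 04:15 UTC (rolling into the next day, 28 October 2018).
1 September 2018 is a Saturday, so the first Sunday is September 2 and the second is September 9.
1 February 2019 is a Friday, so the first Friday is February 1 and the second is February 8.
At the standard offset (UTC+09:30), 04:15 UTC + 9h30m = 13:45 Wynin Station standard time.
The standard-time date in Wynin Station, October 28, 2018, falls between 9 September 2018 and 8 February 2019, so daylight saving is in effect and Wynin Station is at UTC+10:30.
04:15 UTC + 10h30m = 14:45 Wynin Station.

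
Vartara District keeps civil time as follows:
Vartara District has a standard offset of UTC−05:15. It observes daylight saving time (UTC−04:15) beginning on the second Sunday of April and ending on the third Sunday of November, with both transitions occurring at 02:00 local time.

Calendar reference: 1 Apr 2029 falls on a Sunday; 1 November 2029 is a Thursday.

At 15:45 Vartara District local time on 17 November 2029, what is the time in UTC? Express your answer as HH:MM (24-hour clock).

1 April 2029 is a Sunday, so the first Sunday is April 1 and the second is April 8.
1 November 2029 is a Thursday, so the first Sunday is November 4 and the third is November 18.
17 November 2029 falls between 8 April and 18 November, so daylight saving is in effect and Vartara District is at UTC−04:15.
15:45 local + 4h15m = 20:00 UTC.

20:00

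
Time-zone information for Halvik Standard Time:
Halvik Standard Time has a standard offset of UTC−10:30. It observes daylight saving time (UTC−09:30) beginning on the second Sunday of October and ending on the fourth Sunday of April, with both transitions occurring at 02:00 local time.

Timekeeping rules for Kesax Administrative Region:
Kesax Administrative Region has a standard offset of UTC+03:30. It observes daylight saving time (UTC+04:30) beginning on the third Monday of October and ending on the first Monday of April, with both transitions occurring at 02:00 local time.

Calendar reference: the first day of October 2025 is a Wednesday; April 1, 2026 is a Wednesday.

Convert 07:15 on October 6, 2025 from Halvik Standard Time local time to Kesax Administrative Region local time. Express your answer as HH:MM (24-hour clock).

21:15

1 October 2025 is a Wednesday, so the first Sunday is October 5 and the second is October 12.
1 April 2026 is a Wednesday, so the first Sunday is April 5 and the fourth is April 26.
Daylight saving runs 12 October 2025 – 26 April 2026; October 6, 2025 is outside that window, so Halvik Standard Time is on standard time at UTC−10:30.
07:15 Halvik Standard Time + 10h30m = 17:45 UTC.
1 October 2025 is a Wednesday, so the first Monday is October 6 and the third is October 20.
1 April 2026 is a Wednesday, so the first Monday is April 6.
At the standard offset (UTC+03:30), 17:45 UTC + 3h30m = 21:15 Kesax Administrative Region standard time.
The standard-time date in Kesax Administrative Region, October 6, 2025, is outside the daylight-saving period (20 October 2025 – 6 April 2026), so Kesax Administrative Region is on standard time, UTC+03:30.
17:45 UTC + 3h30m = 21:15 Kesax Administrative Region.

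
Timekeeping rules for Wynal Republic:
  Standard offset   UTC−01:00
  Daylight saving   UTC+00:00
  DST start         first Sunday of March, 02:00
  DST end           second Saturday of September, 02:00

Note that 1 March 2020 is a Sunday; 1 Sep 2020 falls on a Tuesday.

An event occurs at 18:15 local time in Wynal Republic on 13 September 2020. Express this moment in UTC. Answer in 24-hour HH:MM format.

1 March 2020 is a Sunday, so the first Sunday is March 1.
1 September 2020 is a Tuesday, so the first Saturday is September 5 and the second is September 12.
13 September 2020 is outside the daylight-saving period (1 March – 12 September), so Wynal Republic is on standard time, UTC−01:00.
18:15 local + 1h = 19:15 UTC.

19:15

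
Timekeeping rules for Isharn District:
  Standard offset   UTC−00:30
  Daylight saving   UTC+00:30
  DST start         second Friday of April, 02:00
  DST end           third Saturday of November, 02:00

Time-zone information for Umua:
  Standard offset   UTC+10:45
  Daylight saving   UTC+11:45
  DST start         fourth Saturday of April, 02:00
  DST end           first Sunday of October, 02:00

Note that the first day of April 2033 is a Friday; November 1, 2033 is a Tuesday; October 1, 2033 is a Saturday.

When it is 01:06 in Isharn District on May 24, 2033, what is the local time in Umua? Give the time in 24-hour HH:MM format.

1 April 2033 is a Friday, so the first Friday is April 1 and the second is April 8.
1 November 2033 is a Tuesday, so the first Saturday is November 5 and the third is November 19.
May 24, 2033 falls between 8 April and 19 November, so daylight saving is in effect and Isharn District is at UTC+00:30.
01:06 Isharn District − 0h30m = 00:36 UTC.
1 April 2033 is a Friday, so the first Saturday is April 2 and the fourth is April 23.
1 October 2033 is a Saturday, so the first Sunday is October 2.
At the standard offset (UTC+10:45), 00:36 UTC + 10h45m = 11:21 Umua standard time.
Daylight saving runs 23 April – 2 October; the standard-time date in Umua, May 24, 2033, is inside that window, so Umua is at UTC+11:45.
00:36 UTC + 11h45m = 12:21 Umua.

12:21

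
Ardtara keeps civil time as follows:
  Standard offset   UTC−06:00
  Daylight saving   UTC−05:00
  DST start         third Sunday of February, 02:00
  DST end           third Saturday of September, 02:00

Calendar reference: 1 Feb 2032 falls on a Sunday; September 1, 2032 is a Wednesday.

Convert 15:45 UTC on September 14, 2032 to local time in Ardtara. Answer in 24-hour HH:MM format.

1 February 2032 is a Sunday, so the first Sunday is February 1 and the third is February 15.
1 September 2032 is a Wednesday, so the first Saturday is September 4 and the third is September 18.
At the standard offset (UTC−06:00), 15:45 UTC − 6h = 09:45 Ardtara standard time.
The standard-time date in Ardtara, September 14, 2032, falls between 15 February and 18 September, so daylight saving is in effect and Ardtara is at UTC−05:00.
15:45 UTC − 5h = 10:45 local.

10:45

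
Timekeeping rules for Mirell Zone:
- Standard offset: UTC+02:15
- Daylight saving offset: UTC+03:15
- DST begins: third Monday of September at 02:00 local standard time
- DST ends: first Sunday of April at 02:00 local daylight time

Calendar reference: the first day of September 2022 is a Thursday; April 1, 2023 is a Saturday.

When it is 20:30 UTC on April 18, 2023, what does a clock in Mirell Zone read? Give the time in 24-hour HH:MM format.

22:45

1 September 2022 is a Thursday, so the first Monday is September 5 and the third is September 19.
1 April 2023 is a Saturday, so the first Sunday is April 2.
At the standard offset (UTC+02:15), 20:30 UTC + 2h15m = 22:45 Mirell Zone standard time.
Daylight saving runs 19 September 2022 – 2 April 2023; the standard-time date in Mirell Zone, April 18, 2023, is outside that window, so Mirell Zone is on standard time at UTC+02:15.
20:30 UTC + 2h15m = 22:45 local.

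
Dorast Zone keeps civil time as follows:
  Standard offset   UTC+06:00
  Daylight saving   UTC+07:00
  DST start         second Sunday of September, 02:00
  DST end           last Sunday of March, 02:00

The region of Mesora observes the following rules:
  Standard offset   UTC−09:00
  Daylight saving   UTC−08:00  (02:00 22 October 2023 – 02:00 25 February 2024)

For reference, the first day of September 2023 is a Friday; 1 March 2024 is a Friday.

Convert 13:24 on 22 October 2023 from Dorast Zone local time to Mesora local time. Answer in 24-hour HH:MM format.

1 September 2023 is a Friday, so the first Sunday is September 3 and the second is September 10.
1 March 2024 is a Friday, so Sundays fall on 3, 10, 17, 24, 31; the last is March 31.
22 October 2023 lies within the daylight-saving period (10 September 2023 – 31 March 2024), so Dorast Zone is on daylight time, UTC+07:00.
13:24 Dorast Zone − 7h = 06:24 UTC.
At the standard offset (UTC−09:00), 06:24 UTC − 9h = 21:24 Mesora standard time (rolling into the previous day, 21 October 2023).
The standard-time date in Mesora, 21 October 2023, does not fall between 22 October 2023 and 25 February 2024, so daylight saving is not in effect and Mesora is at UTC−09:00.
06:24 UTC − 9h = 21:24 Mesora (rolling into the previous day, 21 October 2023).

21:24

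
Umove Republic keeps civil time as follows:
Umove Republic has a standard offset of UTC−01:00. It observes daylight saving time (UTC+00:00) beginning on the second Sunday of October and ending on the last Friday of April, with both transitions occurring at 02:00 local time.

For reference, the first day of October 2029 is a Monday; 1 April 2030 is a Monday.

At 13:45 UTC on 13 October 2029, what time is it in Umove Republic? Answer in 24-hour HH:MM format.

1 October 2029 is a Monday, so the first Sunday is October 7 and the second is October 14.
1 April 2030 is a Monday, so Fridays fall on 5, 12, 19, 26; the last is April 26.
At the standard offset (UTC−01:00), 13:45 UTC − 1h = 12:45 Umove Republic standard time.
Daylight saving runs 14 October 2029 – 26 April 2030; the standard-time date in Umove Republic, 13 October 2029, is outside that window, so Umove Republic is on standard time at UTC−01:00.
13:45 UTC − 1h = 12:45 local.

12:45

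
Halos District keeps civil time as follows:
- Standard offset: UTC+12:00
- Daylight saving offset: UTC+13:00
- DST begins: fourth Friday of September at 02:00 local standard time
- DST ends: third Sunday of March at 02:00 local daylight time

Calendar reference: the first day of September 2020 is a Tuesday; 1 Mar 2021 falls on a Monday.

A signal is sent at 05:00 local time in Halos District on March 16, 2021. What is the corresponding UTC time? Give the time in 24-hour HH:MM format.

16:00

1 September 2020 is a Tuesday, so the first Friday is September 4 and the fourth is September 25.
1 March 2021 is a Monday, so the first Sunday is March 7 and the third is March 21.
Daylight saving runs 25 September 2020 – 21 March 2021; March 16, 2021 is inside that window, so Halos District is at UTC+13:00.
05:00 local − 13h = 16:00 UTC (rolling into the previous day, 15 March 2021).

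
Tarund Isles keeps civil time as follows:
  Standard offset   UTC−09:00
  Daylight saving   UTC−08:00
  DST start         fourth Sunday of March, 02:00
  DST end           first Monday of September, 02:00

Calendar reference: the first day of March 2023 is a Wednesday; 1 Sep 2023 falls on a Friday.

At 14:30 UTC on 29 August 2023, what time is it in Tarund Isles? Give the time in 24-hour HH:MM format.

06:30

1 March 2023 is a Wednesday, so the first Sunday is March 5 and the fourth is March 26.
1 September 2023 is a Friday, so the first Monday is September 4.
At the standard offset (UTC−09:00), 14:30 UTC − 9h = 05:30 Tarund Isles standard time.
The standard-time date in Tarund Isles, 29 August 2023, lies within the daylight-saving period (26 March – 4 September), so Tarund Isles is on daylight time, UTC−08:00.
14:30 UTC − 8h = 06:30 local.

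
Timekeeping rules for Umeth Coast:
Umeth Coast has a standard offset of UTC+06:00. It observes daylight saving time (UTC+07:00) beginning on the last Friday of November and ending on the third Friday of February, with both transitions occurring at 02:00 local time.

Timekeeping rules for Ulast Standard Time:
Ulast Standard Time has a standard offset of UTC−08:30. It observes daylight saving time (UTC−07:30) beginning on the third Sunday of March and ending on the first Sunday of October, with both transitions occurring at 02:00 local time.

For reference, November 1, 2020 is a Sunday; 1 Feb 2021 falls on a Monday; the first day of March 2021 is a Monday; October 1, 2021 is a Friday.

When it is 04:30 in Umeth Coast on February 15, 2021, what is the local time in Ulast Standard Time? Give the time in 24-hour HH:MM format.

13:00

1 November 2020 is a Sunday, so Fridays fall on 6, 13, 20, 27; the last is November 27.
1 February 2021 is a Monday, so the first Friday is February 5 and the third is February 19.
February 15, 2021 lies within the daylight-saving period (27 November 2020 – 19 February 2021), so Umeth Coast is on daylight time, UTC+07:00.
04:30 Umeth Coast − 7h = 21:30 UTC (rolling into the previous day, 14 February 2021).
1 March 2021 is a Monday, so the first Sunday is March 7 and the third is March 21.
1 October 2021 is a Friday, so the first Sunday is October 3.
At the standard offset (UTC−08:30), 21:30 UTC − 8h30m = 13:00 Ulast Standard Time standard time.
The standard-time date in Ulast Standard Time, February 14, 2021, is outside the daylight-saving period (21 March – 3 October), so Ulast Standard Time is on standard time, UTC−08:30.
21:30 UTC − 8h30m = 13:00 Ulast Standard Time.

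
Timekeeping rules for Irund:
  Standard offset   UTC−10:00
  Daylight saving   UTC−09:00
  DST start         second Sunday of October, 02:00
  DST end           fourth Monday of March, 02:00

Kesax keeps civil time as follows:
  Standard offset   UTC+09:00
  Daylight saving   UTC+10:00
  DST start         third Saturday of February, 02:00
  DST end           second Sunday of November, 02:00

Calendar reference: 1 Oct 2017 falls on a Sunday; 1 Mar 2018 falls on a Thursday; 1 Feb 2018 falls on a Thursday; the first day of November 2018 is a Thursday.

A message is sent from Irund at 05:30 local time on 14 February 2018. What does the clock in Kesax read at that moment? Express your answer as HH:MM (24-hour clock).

1 October 2017 is a Sunday, so the first Sunday is October 1 and the second is October 8.
1 March 2018 is a Thursday, so the first Monday is March 5 and the fourth is March 26.
Daylight saving runs 8 October 2017 – 26 March 2018; 14 February 2018 is inside that window, so Irund is at UTC−09:00.
05:30 Irund + 9h = 14:30 UTC.
1 February 2018 is a Thursday, so the first Saturday is February 3 and the third is February 17.
1 November 2018 is a Thursday, so the first Sunday is November 4 and the second is November 11.
At the standard offset (UTC+09:00), 14:30 UTC + 9h = 23:30 Kesax standard time.
The standard-time date in Kesax, 14 February 2018, does not fall between 17 February and 11 November, so daylight saving is not in effect and Kesax is at UTC+09:00.
14:30 UTC + 9h = 23:30 Kesax.

23:30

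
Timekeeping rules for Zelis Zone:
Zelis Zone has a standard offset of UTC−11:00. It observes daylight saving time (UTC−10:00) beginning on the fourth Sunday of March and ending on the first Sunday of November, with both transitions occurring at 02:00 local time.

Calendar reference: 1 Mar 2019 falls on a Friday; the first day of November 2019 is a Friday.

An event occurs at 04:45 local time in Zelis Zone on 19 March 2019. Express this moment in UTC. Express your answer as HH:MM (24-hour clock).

15:45

1 March 2019 is a Friday, so the first Sunday is March 3 and the fourth is March 24.
1 November 2019 is a Friday, so the first Sunday is November 3.
19 March 2019 does not fall between 24 March and 3 November, so daylight saving is not in effect and Zelis Zone is at UTC−11:00.
04:45 local + 11h = 15:45 UTC.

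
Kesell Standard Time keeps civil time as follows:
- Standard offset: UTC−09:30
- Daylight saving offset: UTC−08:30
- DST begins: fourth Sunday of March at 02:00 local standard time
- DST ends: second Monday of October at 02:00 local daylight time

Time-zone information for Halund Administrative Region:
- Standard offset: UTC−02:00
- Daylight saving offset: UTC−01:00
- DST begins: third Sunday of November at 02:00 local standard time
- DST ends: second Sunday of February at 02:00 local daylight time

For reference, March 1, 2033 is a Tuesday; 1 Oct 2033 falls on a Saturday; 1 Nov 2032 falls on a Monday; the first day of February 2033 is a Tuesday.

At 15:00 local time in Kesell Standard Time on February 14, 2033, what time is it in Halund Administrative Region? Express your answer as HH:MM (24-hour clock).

1 March 2033 is a Tuesday, so the first Sunday is March 6 and the fourth is March 27.
1 October 2033 is a Saturday, so the first Monday is October 3 and the second is October 10.
Daylight saving runs 27 March – 10 October; February 14, 2033 is outside that window, so Kesell Standard Time is on standard time at UTC−09:30.
15:00 Kesell Standard Time + 9h30m = 00:30 UTC (rolling into the next day, 15 February 2033).
1 November 2032 is a Monday, so the first Sunday is November 7 and the third is November 21.
1 February 2033 is a Tuesday, so the first Sunday is February 6 and the second is February 13.
At the standard offset (UTC−02:00), 00:30 UTC − 2h = 22:30 Halund Administrative Region standard time (rolling into the previous day, 14 February 2033).
The standard-time date in Halund Administrative Region, February 14, 2033, does not fall between 21 November 2032 and 13 February 2033, so daylight saving is not in effect and Halund Administrative Region is at UTC−02:00.
00:30 UTC − 2h = 22:30 Halund Administrative Region (rolling into the previous day, 14 February 2033).

22:30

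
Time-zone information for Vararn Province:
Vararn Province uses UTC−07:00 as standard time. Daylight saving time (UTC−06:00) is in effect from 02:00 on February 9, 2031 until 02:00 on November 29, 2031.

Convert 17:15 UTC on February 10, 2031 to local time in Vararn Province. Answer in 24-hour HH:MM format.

At the standard offset (UTC−07:00), 17:15 UTC − 7h = 10:15 Vararn Province standard time.
Daylight saving runs 9 February – 29 November; the standard-time date in Vararn Province, February 10, 2031, is inside that window, so Vararn Province is at UTC−06:00.
17:15 UTC − 6h = 11:15 local.

11:15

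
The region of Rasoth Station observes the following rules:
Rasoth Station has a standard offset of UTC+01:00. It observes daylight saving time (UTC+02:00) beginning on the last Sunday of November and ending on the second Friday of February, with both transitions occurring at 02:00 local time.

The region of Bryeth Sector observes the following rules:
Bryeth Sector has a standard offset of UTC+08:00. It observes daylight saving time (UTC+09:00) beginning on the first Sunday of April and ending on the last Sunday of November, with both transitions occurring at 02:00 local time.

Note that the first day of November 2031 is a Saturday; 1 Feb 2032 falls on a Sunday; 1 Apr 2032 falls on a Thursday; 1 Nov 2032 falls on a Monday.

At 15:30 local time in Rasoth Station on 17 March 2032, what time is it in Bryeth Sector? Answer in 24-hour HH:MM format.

1 November 2031 is a Saturday, so Sundays fall on 2, 9, 16, 23, 30; the last is November 30.
1 February 2032 is a Sunday, so the first Friday is February 6 and the second is February 13.
Daylight saving runs 30 November 2031 – 13 February 2032; 17 March 2032 is outside that window, so Rasoth Station is on standard time at UTC+01:00.
15:30 Rasoth Station − 1h = 14:30 UTC.
1 April 2032 is a Thursday, so the first Sunday is April 4.
1 November 2032 is a Monday, so Sundays fall on 7, 14, 21, 28; the last is November 28.
At the standard offset (UTC+08:00), 14:30 UTC + 8h = 22:30 Bryeth Sector standard time.
The standard-time date in Bryeth Sector, 17 March 2032, does not fall between 4 April and 28 November, so daylight saving is not in effect and Bryeth Sector is at UTC+08:00.
14:30 UTC + 8h = 22:30 Bryeth Sector.

22:30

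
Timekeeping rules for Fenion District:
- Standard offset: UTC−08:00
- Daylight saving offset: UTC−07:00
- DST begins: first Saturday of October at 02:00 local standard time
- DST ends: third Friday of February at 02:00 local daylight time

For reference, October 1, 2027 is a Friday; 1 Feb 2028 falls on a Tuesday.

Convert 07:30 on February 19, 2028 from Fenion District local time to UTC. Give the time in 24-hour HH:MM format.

1 October 2027 is a Friday, so the first Saturday is October 2.
1 February 2028 is a Tuesday, so the first Friday is February 4 and the third is February 18.
February 19, 2028 does not fall between 2 October 2027 and 18 February 2028, so daylight saving is not in effect and Fenion District is at UTC−08:00.
07:30 local + 8h = 15:30 UTC.

15:30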